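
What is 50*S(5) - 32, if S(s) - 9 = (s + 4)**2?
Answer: 4468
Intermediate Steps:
S(s) = 9 + (4 + s)**2 (S(s) = 9 + (s + 4)**2 = 9 + (4 + s)**2)
50*S(5) - 32 = 50*(9 + (4 + 5)**2) - 32 = 50*(9 + 9**2) - 32 = 50*(9 + 81) - 32 = 50*90 - 32 = 4500 - 32 = 4468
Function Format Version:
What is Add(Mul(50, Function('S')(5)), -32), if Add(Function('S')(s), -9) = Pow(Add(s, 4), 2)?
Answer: 4468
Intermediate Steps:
Function('S')(s) = Add(9, Pow(Add(4, s), 2)) (Function('S')(s) = Add(9, Pow(Add(s, 4), 2)) = Add(9, Pow(Add(4, s), 2)))
Add(Mul(50, Function('S')(5)), -32) = Add(Mul(50, Add(9, Pow(Add(4, 5), 2))), -32) = Add(Mul(50, Add(9, Pow(9, 2))), -32) = Add(Mul(50, Add(9, 81)), -32) = Add(Mul(50, 90), -32) = Add(4500, -32) = 4468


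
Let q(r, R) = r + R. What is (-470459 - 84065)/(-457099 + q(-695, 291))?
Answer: 554524/457503 ≈ 1.2121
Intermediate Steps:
q(r, R) = R + r
(-470459 - 84065)/(-457099 + q(-695, 291)) = (-470459 - 84065)/(-457099 + (291 - 695)) = -554524/(-457099 - 404) = -554524/(-457503) = -554524*(-1/457503) = 554524/457503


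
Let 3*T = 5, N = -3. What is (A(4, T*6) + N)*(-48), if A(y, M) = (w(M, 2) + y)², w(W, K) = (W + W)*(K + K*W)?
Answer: -9462384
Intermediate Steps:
T = 5/3 (T = (⅓)*5 = 5/3 ≈ 1.6667)
w(W, K) = 2*W*(K + K*W) (w(W, K) = (2*W)*(K + K*W) = 2*W*(K + K*W))
A(y, M) = (y + 4*M*(1 + M))² (A(y, M) = (2*2*M*(1 + M) + y)² = (4*M*(1 + M) + y)² = (y + 4*M*(1 + M))²)
(A(4, T*6) + N)*(-48) = ((4 + 4*((5/3)*6)*(1 + (5/3)*6))² - 3)*(-48) = ((4 + 4*10*(1 + 10))² - 3)*(-48) = ((4 + 4*10*11)² - 3)*(-48) = ((4 + 440)² - 3)*(-48) = (444² - 3)*(-48) = (197136 - 3)*(-48) = 197133*(-48) = -9462384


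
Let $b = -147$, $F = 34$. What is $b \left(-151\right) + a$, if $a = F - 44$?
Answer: $22187$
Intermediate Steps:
$a = -10$ ($a = 34 - 44 = -10$)
$b \left(-151\right) + a = \left(-147\right) \left(-151\right) - 10 = 22197 - 10 = 22187$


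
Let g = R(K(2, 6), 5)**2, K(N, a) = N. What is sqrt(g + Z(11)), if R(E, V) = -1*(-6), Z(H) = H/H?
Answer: sqrt(37) ≈ 6.0828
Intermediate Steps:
Z(H) = 1
R(E, V) = 6
g = 36 (g = 6**2 = 36)
sqrt(g + Z(11)) = sqrt(36 + 1) = sqrt(37)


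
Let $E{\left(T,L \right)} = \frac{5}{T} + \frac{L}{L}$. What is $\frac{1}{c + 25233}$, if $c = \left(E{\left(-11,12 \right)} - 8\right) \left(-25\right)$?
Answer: $\frac{11}{279613} \approx 3.934 \cdot 10^{-5}$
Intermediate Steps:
$E{\left(T,L \right)} = 1 + \frac{5}{T}$ ($E{\left(T,L \right)} = \frac{5}{T} + 1 = 1 + \frac{5}{T}$)
$c = \frac{2050}{11}$ ($c = \left(\frac{5 - 11}{-11} - 8\right) \left(-25\right) = \left(\left(- \frac{1}{11}\right) \left(-6\right) - 8\right) \left(-25\right) = \left(\frac{6}{11} - 8\right) \left(-25\right) = \left(- \frac{82}{11}\right) \left(-25\right) = \frac{2050}{11} \approx 186.36$)
$\frac{1}{c + 25233} = \frac{1}{\frac{2050}{11} + 25233} = \frac{1}{\frac{279613}{11}} = \frac{11}{279613}$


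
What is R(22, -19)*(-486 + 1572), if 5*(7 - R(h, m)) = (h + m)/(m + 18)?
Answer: 41268/5 ≈ 8253.6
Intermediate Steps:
R(h, m) = 7 - (h + m)/(5*(18 + m)) (R(h, m) = 7 - (h + m)/(5*(m + 18)) = 7 - (h + m)/(5*(18 + m)))
R(22, -19)*(-486 + 1572) = ((630 - 1*22 + 34*(-19))/(5*(18 - 19)))*(-486 + 1572) = ((⅕)*(630 - 22 - 646)/(-1))*1086 = ((⅕)*(-1)*(-38))*1086 = (38/5)*1086 = 41268/5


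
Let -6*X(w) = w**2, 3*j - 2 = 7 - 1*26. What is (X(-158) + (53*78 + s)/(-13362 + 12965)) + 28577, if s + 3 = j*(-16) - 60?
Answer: 29067368/1191 ≈ 24406.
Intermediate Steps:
j = -17/3 (j = 2/3 + (7 - 1*26)/3 = 2/3 + (7 - 26)/3 = 2/3 + (1/3)*(-19) = 2/3 - 19/3 = -17/3 ≈ -5.6667)
X(w) = -w**2/6
s = 83/3 (s = -3 + (-17/3*(-16) - 60) = -3 + (272/3 - 60) = -3 + 92/3 = 83/3 ≈ 27.667)
(X(-158) + (53*78 + s)/(-13362 + 12965)) + 28577 = (-1/6*(-158)**2 + (53*78 + 83/3)/(-13362 + 12965)) + 28577 = (-1/6*24964 + (4134 + 83/3)/(-397)) + 28577 = (-12482/3 + (12485/3)*(-1/397)) + 28577 = (-12482/3 - 12485/1191) + 28577 = -4967839/1191 + 28577 = 29067368/1191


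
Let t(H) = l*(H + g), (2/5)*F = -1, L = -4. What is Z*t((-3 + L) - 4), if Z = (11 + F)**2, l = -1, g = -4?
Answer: 4335/4 ≈ 1083.8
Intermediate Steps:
F = -5/2 (F = (5/2)*(-1) = -5/2 ≈ -2.5000)
t(H) = 4 - H (t(H) = -(H - 4) = -(-4 + H) = 4 - H)
Z = 289/4 (Z = (11 - 5/2)**2 = (17/2)**2 = 289/4 ≈ 72.250)
Z*t((-3 + L) - 4) = 289*(4 - ((-3 - 4) - 4))/4 = 289*(4 - (-7 - 4))/4 = 289*(4 - 1*(-11))/4 = 289*(4 + 11)/4 = (289/4)*15 = 4335/4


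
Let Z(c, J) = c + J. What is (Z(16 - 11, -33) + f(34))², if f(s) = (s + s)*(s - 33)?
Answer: 1600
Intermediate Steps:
f(s) = 2*s*(-33 + s) (f(s) = (2*s)*(-33 + s) = 2*s*(-33 + s))
Z(c, J) = J + c
(Z(16 - 11, -33) + f(34))² = ((-33 + (16 - 11)) + 2*34*(-33 + 34))² = ((-33 + 5) + 2*34*1)² = (-28 + 68)² = 40² = 1600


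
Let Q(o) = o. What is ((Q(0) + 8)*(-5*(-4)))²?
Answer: 25600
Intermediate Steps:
((Q(0) + 8)*(-5*(-4)))² = ((0 + 8)*(-5*(-4)))² = (8*20)² = 160² = 25600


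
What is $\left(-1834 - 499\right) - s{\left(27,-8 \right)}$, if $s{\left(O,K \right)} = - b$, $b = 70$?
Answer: $-2263$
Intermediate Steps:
$s{\left(O,K \right)} = -70$ ($s{\left(O,K \right)} = \left(-1\right) 70 = -70$)
$\left(-1834 - 499\right) - s{\left(27,-8 \right)} = \left(-1834 - 499\right) - -70 = -2333 + 70 = -2263$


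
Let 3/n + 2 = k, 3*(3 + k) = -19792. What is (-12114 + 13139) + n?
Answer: 20302166/19807 ≈ 1025.0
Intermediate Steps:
k = -19801/3 (k = -3 + (⅓)*(-19792) = -3 - 19792/3 = -19801/3 ≈ -6600.3)
n = -9/19807 (n = 3/(-2 - 19801/3) = 3/(-19807/3) = 3*(-3/19807) = -9/19807 ≈ -0.00045438)
(-12114 + 13139) + n = (-12114 + 13139) - 9/19807 = 1025 - 9/19807 = 20302166/19807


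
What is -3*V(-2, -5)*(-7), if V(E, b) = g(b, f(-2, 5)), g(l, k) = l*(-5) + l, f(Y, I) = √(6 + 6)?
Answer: 420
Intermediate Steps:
f(Y, I) = 2*√3 (f(Y, I) = √12 = 2*√3)
g(l, k) = -4*l (g(l, k) = -5*l + l = -4*l)
V(E, b) = -4*b
-3*V(-2, -5)*(-7) = -(-12)*(-5)*(-7) = -3*20*(-7) = -60*(-7) = 420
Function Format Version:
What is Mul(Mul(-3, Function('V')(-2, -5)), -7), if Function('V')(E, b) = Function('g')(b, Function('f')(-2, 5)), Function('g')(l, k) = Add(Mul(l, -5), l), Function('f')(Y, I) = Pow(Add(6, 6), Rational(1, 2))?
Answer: 420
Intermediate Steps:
Function('f')(Y, I) = Mul(2, Pow(3, Rational(1, 2))) (Function('f')(Y, I) = Pow(12, Rational(1, 2)) = Mul(2, Pow(3, Rational(1, 2))))
Function('g')(l, k) = Mul(-4, l) (Function('g')(l, k) = Add(Mul(-5, l), l) = Mul(-4, l))
Function('V')(E, b) = Mul(-4, b)
Mul(Mul(-3, Function('V')(-2, -5)), -7) = Mul(Mul(-3, Mul(-4, -5)), -7) = Mul(Mul(-3, 20), -7) = Mul(-60, -7) = 420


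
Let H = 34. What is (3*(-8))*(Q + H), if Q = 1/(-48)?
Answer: -1631/2 ≈ -815.50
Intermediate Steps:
Q = -1/48 ≈ -0.020833
(3*(-8))*(Q + H) = (3*(-8))*(-1/48 + 34) = -24*1631/48 = -1631/2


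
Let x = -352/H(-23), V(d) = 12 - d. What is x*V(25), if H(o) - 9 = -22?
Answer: -352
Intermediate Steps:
H(o) = -13 (H(o) = 9 - 22 = -13)
x = 352/13 (x = -352/(-13) = -352*(-1/13) = 352/13 ≈ 27.077)
x*V(25) = 352*(12 - 1*25)/13 = 352*(12 - 25)/13 = (352/13)*(-13) = -352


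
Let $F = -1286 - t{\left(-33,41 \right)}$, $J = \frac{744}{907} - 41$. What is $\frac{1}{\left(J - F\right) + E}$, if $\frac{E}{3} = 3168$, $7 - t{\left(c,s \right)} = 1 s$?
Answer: $\frac{907}{9719249} \approx 9.332 \cdot 10^{-5}$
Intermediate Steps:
$t{\left(c,s \right)} = 7 - s$ ($t{\left(c,s \right)} = 7 - 1 s = 7 - s$)
$J = - \frac{36443}{907}$ ($J = 744 \cdot \frac{1}{907} - 41 = \frac{744}{907} - 41 = - \frac{36443}{907} \approx -40.18$)
$E = 9504$ ($E = 3 \cdot 3168 = 9504$)
$F = -1252$ ($F = -1286 - \left(7 - 41\right) = -1286 - -34 = -1286 + 34 = -1252$)
$\frac{1}{\left(J - F\right) + E} = \frac{1}{\left(- \frac{36443}{907} - -1252\right) + 9504} = \frac{1}{\left(- \frac{36443}{907} + 1252\right) + 9504} = \frac{1}{\frac{1099121}{907} + 9504} = \frac{1}{\frac{9719249}{907}} = \frac{907}{9719249}$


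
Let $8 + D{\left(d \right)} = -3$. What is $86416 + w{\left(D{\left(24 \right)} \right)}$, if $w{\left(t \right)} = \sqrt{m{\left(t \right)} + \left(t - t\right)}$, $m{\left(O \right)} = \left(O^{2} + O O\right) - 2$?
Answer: $86416 + 4 \sqrt{15} \approx 86432.0$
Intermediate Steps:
$D{\left(d \right)} = -11$ ($D{\left(d \right)} = -8 - 3 = -11$)
$m{\left(O \right)} = -2 + 2 O^{2}$ ($m{\left(O \right)} = \left(O^{2} + O^{2}\right) - 2 = 2 O^{2} - 2 = -2 + 2 O^{2}$)
$w{\left(t \right)} = \sqrt{-2 + 2 t^{2}}$ ($w{\left(t \right)} = \sqrt{\left(-2 + 2 t^{2}\right) + \left(t - t\right)} = \sqrt{\left(-2 + 2 t^{2}\right) + 0} = \sqrt{-2 + 2 t^{2}}$)
$86416 + w{\left(D{\left(24 \right)} \right)} = 86416 + \sqrt{-2 + 2 \left(-11\right)^{2}} = 86416 + \sqrt{-2 + 2 \cdot 121} = 86416 + \sqrt{-2 + 242} = 86416 + \sqrt{240} = 86416 + 4 \sqrt{15}$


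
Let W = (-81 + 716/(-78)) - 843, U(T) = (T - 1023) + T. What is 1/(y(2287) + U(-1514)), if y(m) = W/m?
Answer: -89193/361357237 ≈ -0.00024683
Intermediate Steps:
U(T) = -1023 + 2*T (U(T) = (-1023 + T) + T = -1023 + 2*T)
W = -36394/39 (W = (-81 + 716*(-1/78)) - 843 = (-81 - 358/39) - 843 = -3517/39 - 843 = -36394/39 ≈ -933.18)
y(m) = -36394/(39*m)
1/(y(2287) + U(-1514)) = 1/(-36394/39/2287 + (-1023 + 2*(-1514))) = 1/(-36394/39*1/2287 + (-1023 - 3028)) = 1/(-36394/89193 - 4051) = 1/(-361357237/89193) = -89193/361357237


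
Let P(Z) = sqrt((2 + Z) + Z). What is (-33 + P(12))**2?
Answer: (33 - sqrt(26))**2 ≈ 778.46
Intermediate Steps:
P(Z) = sqrt(2 + 2*Z)
(-33 + P(12))**2 = (-33 + sqrt(2 + 2*12))**2 = (-33 + sqrt(2 + 24))**2 = (-33 + sqrt(26))**2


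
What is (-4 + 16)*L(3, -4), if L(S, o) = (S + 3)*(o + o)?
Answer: -576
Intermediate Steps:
L(S, o) = 2*o*(3 + S) (L(S, o) = (3 + S)*(2*o) = 2*o*(3 + S))
(-4 + 16)*L(3, -4) = (-4 + 16)*(2*(-4)*(3 + 3)) = 12*(2*(-4)*6) = 12*(-48) = -576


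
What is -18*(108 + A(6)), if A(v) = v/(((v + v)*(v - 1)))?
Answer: -9729/5 ≈ -1945.8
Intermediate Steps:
A(v) = 1/(2*(-1 + v)) (A(v) = v/(((2*v)*(-1 + v))) = v/((2*v*(-1 + v))) = v*(1/(2*v*(-1 + v))) = 1/(2*(-1 + v)))
-18*(108 + A(6)) = -18*(108 + 1/(2*(-1 + 6))) = -18*(108 + (½)/5) = -18*(108 + (½)*(⅕)) = -18*(108 + ⅒) = -18*1081/10 = -9729/5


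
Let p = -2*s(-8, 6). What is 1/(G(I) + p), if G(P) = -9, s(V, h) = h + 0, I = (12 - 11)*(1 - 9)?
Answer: -1/21 ≈ -0.047619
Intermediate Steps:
I = -8 (I = 1*(-8) = -8)
s(V, h) = h
p = -12 (p = -2*6 = -12)
1/(G(I) + p) = 1/(-9 - 12) = 1/(-21) = -1/21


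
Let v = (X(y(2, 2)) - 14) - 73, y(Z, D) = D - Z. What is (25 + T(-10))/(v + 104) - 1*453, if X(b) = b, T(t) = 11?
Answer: -7665/17 ≈ -450.88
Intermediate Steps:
v = -87 (v = ((2 - 1*2) - 14) - 73 = ((2 - 2) - 14) - 73 = (0 - 14) - 73 = -14 - 73 = -87)
(25 + T(-10))/(v + 104) - 1*453 = (25 + 11)/(-87 + 104) - 1*453 = 36/17 - 453 = -7665/17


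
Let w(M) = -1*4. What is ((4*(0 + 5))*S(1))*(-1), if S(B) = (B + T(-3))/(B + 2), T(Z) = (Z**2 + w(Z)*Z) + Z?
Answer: -380/3 ≈ -126.67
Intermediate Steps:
w(M) = -4
T(Z) = Z**2 - 3*Z (T(Z) = (Z**2 - 4*Z) + Z = Z**2 - 3*Z)
S(B) = (18 + B)/(2 + B) (S(B) = (B - 3*(-3 - 3))/(B + 2) = (B - 3*(-6))/(2 + B) = (B + 18)/(2 + B) = (18 + B)/(2 + B))
((4*(0 + 5))*S(1))*(-1) = ((4*(0 + 5))*((18 + 1)/(2 + 1)))*(-1) = ((4*5)*(19/3))*(-1) = (20*((1/3)*19))*(-1) = (20*(19/3))*(-1) = (380/3)*(-1) = -380/3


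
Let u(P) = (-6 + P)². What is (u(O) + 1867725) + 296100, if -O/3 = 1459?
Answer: 21374514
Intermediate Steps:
O = -4377 (O = -3*1459 = -4377)
(u(O) + 1867725) + 296100 = ((-6 - 4377)² + 1867725) + 296100 = ((-4383)² + 1867725) + 296100 = (19210689 + 1867725) + 296100 = 21078414 + 296100 = 21374514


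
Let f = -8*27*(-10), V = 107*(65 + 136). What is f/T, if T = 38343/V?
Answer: 15485040/12781 ≈ 1211.6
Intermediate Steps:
V = 21507 (V = 107*201 = 21507)
T = 12781/7169 (T = 38343/21507 = 38343*(1/21507) = 12781/7169 ≈ 1.7828)
f = 2160 (f = -216*(-10) = 2160)
f/T = 2160/(12781/7169) = 2160*(7169/12781) = 15485040/12781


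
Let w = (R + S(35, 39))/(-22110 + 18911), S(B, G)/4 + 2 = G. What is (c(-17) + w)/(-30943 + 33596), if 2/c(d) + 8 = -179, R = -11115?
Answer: 2044431/1587059089 ≈ 0.0012882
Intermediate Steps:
S(B, G) = -8 + 4*G
c(d) = -2/187 (c(d) = 2/(-8 - 179) = 2/(-187) = 2*(-1/187) = -2/187)
w = 10967/3199 (w = (-11115 + (-8 + 4*39))/(-22110 + 18911) = (-11115 + (-8 + 156))/(-3199) = (-11115 + 148)*(-1/3199) = -10967*(-1/3199) = 10967/3199 ≈ 3.4283)
(c(-17) + w)/(-30943 + 33596) = (-2/187 + 10967/3199)/(-30943 + 33596) = (2044431/598213)/2653 = (2044431/598213)*(1/2653) = 2044431/1587059089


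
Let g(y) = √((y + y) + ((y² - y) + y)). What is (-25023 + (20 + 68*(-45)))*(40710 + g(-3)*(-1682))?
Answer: -1142444730 + 47201966*√3 ≈ -1.0607e+9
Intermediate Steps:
g(y) = √(y² + 2*y) (g(y) = √(2*y + y²) = √(y² + 2*y))
(-25023 + (20 + 68*(-45)))*(40710 + g(-3)*(-1682)) = (-25023 + (20 + 68*(-45)))*(40710 + √(-3*(2 - 3))*(-1682)) = (-25023 + (20 - 3060))*(40710 + √(-3*(-1))*(-1682)) = (-25023 - 3040)*(40710 + √3*(-1682)) = -28063*(40710 - 1682*√3) = -1142444730 + 47201966*√3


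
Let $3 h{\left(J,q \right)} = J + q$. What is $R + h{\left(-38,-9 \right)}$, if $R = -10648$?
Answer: $- \frac{31991}{3} \approx -10664.0$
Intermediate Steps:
$h{\left(J,q \right)} = \frac{J}{3} + \frac{q}{3}$ ($h{\left(J,q \right)} = \frac{J + q}{3} = \frac{J}{3} + \frac{q}{3}$)
$R + h{\left(-38,-9 \right)} = -10648 + \left(\frac{1}{3} \left(-38\right) + \frac{1}{3} \left(-9\right)\right) = -10648 - \frac{47}{3} = - \frac{31991}{3}$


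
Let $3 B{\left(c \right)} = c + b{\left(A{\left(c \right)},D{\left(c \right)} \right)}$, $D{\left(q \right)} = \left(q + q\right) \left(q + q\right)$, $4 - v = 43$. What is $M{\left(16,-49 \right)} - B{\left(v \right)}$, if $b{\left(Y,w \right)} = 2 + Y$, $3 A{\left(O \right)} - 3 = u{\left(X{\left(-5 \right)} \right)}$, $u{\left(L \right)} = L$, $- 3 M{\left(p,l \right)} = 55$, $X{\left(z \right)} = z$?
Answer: $- \frac{52}{9} \approx -5.7778$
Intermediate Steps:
$M{\left(p,l \right)} = - \frac{55}{3}$ ($M{\left(p,l \right)} = \left(- \frac{1}{3}\right) 55 = - \frac{55}{3}$)
$v = -39$ ($v = 4 - 43 = -39$)
$D{\left(q \right)} = 4 q^{2}$ ($D{\left(q \right)} = 2 q 2 q = 4 q^{2}$)
$A{\left(O \right)} = - \frac{2}{3}$ ($A{\left(O \right)} = 1 + \frac{1}{3} \left(-5\right) = 1 - \frac{5}{3} = - \frac{2}{3}$)
$B{\left(c \right)} = \frac{4}{9} + \frac{c}{3}$ ($B{\left(c \right)} = \frac{c + \left(2 - \frac{2}{3}\right)}{3} = \frac{c + \frac{4}{3}}{3} = \frac{\frac{4}{3} + c}{3} = \frac{4}{9} + \frac{c}{3}$)
$M{\left(16,-49 \right)} - B{\left(v \right)} = - \frac{55}{3} - \left(\frac{4}{9} + \frac{1}{3} \left(-39\right)\right) = - \frac{55}{3} - \left(\frac{4}{9} - 13\right) = - \frac{55}{3} - - \frac{113}{9} = - \frac{55}{3} + \frac{113}{9} = - \frac{52}{9}$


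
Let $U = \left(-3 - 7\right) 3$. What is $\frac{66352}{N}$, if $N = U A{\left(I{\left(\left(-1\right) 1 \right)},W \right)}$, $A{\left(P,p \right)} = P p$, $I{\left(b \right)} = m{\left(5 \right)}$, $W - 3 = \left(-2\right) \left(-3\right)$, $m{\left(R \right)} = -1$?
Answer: $\frac{33176}{135} \approx 245.75$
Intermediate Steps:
$W = 9$ ($W = 3 - -6 = 3 + 6 = 9$)
$I{\left(b \right)} = -1$
$U = -30$ ($U = \left(-10\right) 3 = -30$)
$N = 270$ ($N = - 30 \left(\left(-1\right) 9\right) = \left(-30\right) \left(-9\right) = 270$)
$\frac{66352}{N} = \frac{66352}{270} = 66352 \cdot \frac{1}{270} = \frac{33176}{135}$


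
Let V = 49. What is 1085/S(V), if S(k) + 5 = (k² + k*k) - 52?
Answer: 217/949 ≈ 0.22866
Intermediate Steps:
S(k) = -57 + 2*k² (S(k) = -5 + ((k² + k*k) - 52) = -5 + ((k² + k²) - 52) = -5 + (2*k² - 52) = -5 + (-52 + 2*k²) = -57 + 2*k²)
1085/S(V) = 1085/(-57 + 2*49²) = 1085/(-57 + 2*2401) = 1085/(-57 + 4802) = 1085/4745 = 1085*(1/4745) = 217/949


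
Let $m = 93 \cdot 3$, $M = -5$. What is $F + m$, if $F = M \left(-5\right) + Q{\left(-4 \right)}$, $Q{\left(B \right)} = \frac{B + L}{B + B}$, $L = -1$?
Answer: $\frac{2437}{8} \approx 304.63$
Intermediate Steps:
$Q{\left(B \right)} = \frac{-1 + B}{2 B}$ ($Q{\left(B \right)} = \frac{B - 1}{B + B} = \frac{-1 + B}{2 B}$)
$m = 279$
$F = \frac{205}{8}$ ($F = \left(-5\right) \left(-5\right) + \frac{-1 - 4}{2 \left(-4\right)} = 25 + \frac{1}{2} \left(- \frac{1}{4}\right) \left(-5\right) = 25 + \frac{5}{8} = \frac{205}{8} \approx 25.625$)
$F + m = \frac{205}{8} + 279 = \frac{2437}{8}$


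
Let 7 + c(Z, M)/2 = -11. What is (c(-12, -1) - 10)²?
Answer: 2116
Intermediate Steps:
c(Z, M) = -36 (c(Z, M) = -14 + 2*(-11) = -14 - 22 = -36)
(c(-12, -1) - 10)² = (-36 - 10)² = (-46)² = 2116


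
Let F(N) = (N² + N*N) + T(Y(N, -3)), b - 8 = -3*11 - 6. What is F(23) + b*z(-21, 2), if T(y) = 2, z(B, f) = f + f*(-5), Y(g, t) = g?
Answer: 1308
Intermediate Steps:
z(B, f) = -4*f (z(B, f) = f - 5*f = -4*f)
b = -31 (b = 8 + (-3*11 - 6) = 8 + (-33 - 6) = 8 - 39 = -31)
F(N) = 2 + 2*N² (F(N) = (N² + N*N) + 2 = (N² + N²) + 2 = 2*N² + 2 = 2 + 2*N²)
F(23) + b*z(-21, 2) = (2 + 2*23²) - (-124)*2 = (2 + 2*529) - 31*(-8) = (2 + 1058) + 248 = 1060 + 248 = 1308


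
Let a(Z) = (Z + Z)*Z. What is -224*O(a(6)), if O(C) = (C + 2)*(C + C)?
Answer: -2386944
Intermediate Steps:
a(Z) = 2*Z**2 (a(Z) = (2*Z)*Z = 2*Z**2)
O(C) = 2*C*(2 + C) (O(C) = (2 + C)*(2*C) = 2*C*(2 + C))
-224*O(a(6)) = -448*2*6**2*(2 + 2*6**2) = -448*2*36*(2 + 2*36) = -448*72*(2 + 72) = -448*72*74 = -224*10656 = -2386944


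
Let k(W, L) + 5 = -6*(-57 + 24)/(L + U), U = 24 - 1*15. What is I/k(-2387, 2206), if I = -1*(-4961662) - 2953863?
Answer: -4447274785/10877 ≈ -4.0887e+5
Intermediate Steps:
U = 9 (U = 24 - 15 = 9)
I = 2007799 (I = 4961662 - 2953863 = 2007799)
k(W, L) = -5 + 198/(9 + L) (k(W, L) = -5 - 6*(-57 + 24)/(L + 9) = -5 - (-198)/(9 + L) = -5 + 198/(9 + L))
I/k(-2387, 2206) = 2007799/(((153 - 5*2206)/(9 + 2206))) = 2007799/(((153 - 11030)/2215)) = 2007799/(((1/2215)*(-10877))) = 2007799/(-10877/2215) = 2007799*(-2215/10877) = -4447274785/10877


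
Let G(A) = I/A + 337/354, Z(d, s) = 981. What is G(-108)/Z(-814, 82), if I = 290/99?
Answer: 145856/154710567 ≈ 0.00094277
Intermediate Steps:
I = 290/99 (I = 290*(1/99) = 290/99 ≈ 2.9293)
G(A) = 337/354 + 290/(99*A) (G(A) = 290/(99*A) + 337/354 = 337/354 + 290/(99*A))
G(-108)/Z(-814, 82) = ((1/11682)*(34220 + 11121*(-108))/(-108))/981 = ((1/11682)*(-1/108)*(34220 - 1201068))*(1/981) = ((1/11682)*(-1/108)*(-1166848))*(1/981) = (145856/157707)*(1/981) = 145856/154710567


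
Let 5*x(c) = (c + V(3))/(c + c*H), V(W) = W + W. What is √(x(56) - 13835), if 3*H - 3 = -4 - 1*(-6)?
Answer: I*√1084657490/280 ≈ 117.62*I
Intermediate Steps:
H = 5/3 (H = 1 + (-4 - 1*(-6))/3 = 1 + (-4 + 6)/3 = 1 + (⅓)*2 = 1 + ⅔ = 5/3 ≈ 1.6667)
V(W) = 2*W
x(c) = 3*(6 + c)/(40*c) (x(c) = ((c + 2*3)/(c + c*(5/3)))/5 = ((c + 6)/(c + 5*c/3))/5 = ((6 + c)/((8*c/3)))/5 = ((6 + c)*(3/(8*c)))/5 = (3*(6 + c)/(8*c))/5 = 3*(6 + c)/(40*c))
√(x(56) - 13835) = √((3/40)*(6 + 56)/56 - 13835) = √((3/40)*(1/56)*62 - 13835) = √(93/1120 - 13835) = √(-15495107/1120) = I*√1084657490/280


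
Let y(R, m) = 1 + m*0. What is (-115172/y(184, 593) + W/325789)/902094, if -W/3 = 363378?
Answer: -18761430421/146946151083 ≈ -0.12768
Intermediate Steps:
W = -1090134 (W = -3*363378 = -1090134)
y(R, m) = 1 (y(R, m) = 1 + 0 = 1)
(-115172/y(184, 593) + W/325789)/902094 = (-115172/1 - 1090134/325789)/902094 = (-115172*1 - 1090134*1/325789)*(1/902094) = (-115172 - 1090134/325789)*(1/902094) = -37522860842/325789*1/902094 = -18761430421/146946151083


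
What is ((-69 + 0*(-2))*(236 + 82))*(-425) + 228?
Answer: 9325578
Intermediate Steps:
((-69 + 0*(-2))*(236 + 82))*(-425) + 228 = ((-69 + 0)*318)*(-425) + 228 = -69*318*(-425) + 228 = -21942*(-425) + 228 = 9325350 + 228 = 9325578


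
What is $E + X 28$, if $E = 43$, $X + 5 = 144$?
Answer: $3935$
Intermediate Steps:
$X = 139$ ($X = -5 + 144 = 139$)
$E + X 28 = 43 + 139 \cdot 28 = 43 + 3892 = 3935$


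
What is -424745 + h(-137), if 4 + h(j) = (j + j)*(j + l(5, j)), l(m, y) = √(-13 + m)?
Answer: -387211 - 548*I*√2 ≈ -3.8721e+5 - 774.99*I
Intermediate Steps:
h(j) = -4 + 2*j*(j + 2*I*√2) (h(j) = -4 + (j + j)*(j + √(-13 + 5)) = -4 + (2*j)*(j + √(-8)) = -4 + (2*j)*(j + 2*I*√2) = -4 + 2*j*(j + 2*I*√2))
-424745 + h(-137) = -424745 + (-4 + 2*(-137)² + 4*I*(-137)*√2) = -424745 + (-4 + 2*18769 - 548*I*√2) = -424745 + (-4 + 37538 - 548*I*√2) = -424745 + (37534 - 548*I*√2) = -387211 - 548*I*√2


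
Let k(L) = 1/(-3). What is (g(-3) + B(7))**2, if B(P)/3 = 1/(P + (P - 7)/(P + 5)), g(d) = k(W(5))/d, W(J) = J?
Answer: 1156/3969 ≈ 0.29126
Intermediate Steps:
k(L) = -1/3
g(d) = -1/(3*d)
B(P) = 3/(P + (-7 + P)/(5 + P)) (B(P) = 3/(P + (P - 7)/(P + 5)) = 3/(P + (-7 + P)/(5 + P)))
(g(-3) + B(7))**2 = (-1/3/(-3) + 3*(5 + 7)/(-7 + 7**2 + 6*7))**2 = (-1/3*(-1/3) + 3*12/(-7 + 49 + 42))**2 = (1/9 + 3*12/84)**2 = (1/9 + 3*(1/84)*12)**2 = (1/9 + 3/7)**2 = (34/63)**2 = 1156/3969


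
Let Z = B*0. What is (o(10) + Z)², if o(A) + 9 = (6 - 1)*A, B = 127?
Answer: 1681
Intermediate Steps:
o(A) = -9 + 5*A (o(A) = -9 + (6 - 1)*A = -9 + 5*A)
Z = 0 (Z = 127*0 = 0)
(o(10) + Z)² = ((-9 + 5*10) + 0)² = ((-9 + 50) + 0)² = (41 + 0)² = 41² = 1681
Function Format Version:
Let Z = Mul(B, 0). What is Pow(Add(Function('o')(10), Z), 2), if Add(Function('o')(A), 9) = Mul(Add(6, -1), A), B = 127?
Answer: 1681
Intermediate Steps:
Function('o')(A) = Add(-9, Mul(5, A)) (Function('o')(A) = Add(-9, Mul(Add(6, -1), A)) = Add(-9, Mul(5, A)))
Z = 0 (Z = Mul(127, 0) = 0)
Pow(Add(Function('o')(10), Z), 2) = Pow(Add(Add(-9, Mul(5, 10)), 0), 2) = Pow(Add(Add(-9, 50), 0), 2) = Pow(Add(41, 0), 2) = Pow(41, 2) = 1681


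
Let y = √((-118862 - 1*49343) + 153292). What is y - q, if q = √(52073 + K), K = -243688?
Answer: I*(-√191615 + 3*√1657) ≈ -315.62*I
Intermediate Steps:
y = 3*I*√1657 (y = √((-118862 - 49343) + 153292) = √(-168205 + 153292) = √(-14913) = 3*I*√1657 ≈ 122.12*I)
q = I*√191615 (q = √(52073 - 243688) = √(-191615) = I*√191615 ≈ 437.74*I)
y - q = 3*I*√1657 - I*√191615 = -I*√191615 + 3*I*√1657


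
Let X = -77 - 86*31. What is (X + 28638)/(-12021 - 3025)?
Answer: -25895/15046 ≈ -1.7211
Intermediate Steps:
X = -2743 (X = -77 - 2666 = -2743)
(X + 28638)/(-12021 - 3025) = (-2743 + 28638)/(-12021 - 3025) = 25895/(-15046) = 25895*(-1/15046) = -25895/15046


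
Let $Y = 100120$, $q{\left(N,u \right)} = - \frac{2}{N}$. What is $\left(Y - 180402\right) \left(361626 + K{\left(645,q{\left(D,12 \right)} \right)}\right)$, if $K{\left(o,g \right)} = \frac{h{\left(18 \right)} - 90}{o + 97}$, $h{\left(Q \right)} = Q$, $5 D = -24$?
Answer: $- \frac{10770890825220}{371} \approx -2.9032 \cdot 10^{10}$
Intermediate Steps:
$D = - \frac{24}{5}$ ($D = \frac{1}{5} \left(-24\right) = - \frac{24}{5} \approx -4.8$)
$K{\left(o,g \right)} = - \frac{72}{97 + o}$ ($K{\left(o,g \right)} = \frac{18 - 90}{o + 97} = - \frac{72}{97 + o}$)
$\left(Y - 180402\right) \left(361626 + K{\left(645,q{\left(D,12 \right)} \right)}\right) = \left(100120 - 180402\right) \left(361626 - \frac{72}{97 + 645}\right) = - 80282 \left(361626 - \frac{72}{742}\right) = - 80282 \left(361626 - \frac{36}{371}\right) = \left(-80282\right) \frac{134163210}{371} = - \frac{10770890825220}{371}$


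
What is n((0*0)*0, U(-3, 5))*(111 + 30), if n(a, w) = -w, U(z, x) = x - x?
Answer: 0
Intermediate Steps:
U(z, x) = 0
n((0*0)*0, U(-3, 5))*(111 + 30) = (-1*0)*(111 + 30) = 0*141 = 0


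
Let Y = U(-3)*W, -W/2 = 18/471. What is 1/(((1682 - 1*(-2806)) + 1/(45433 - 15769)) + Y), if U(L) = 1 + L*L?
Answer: 4657248/20898169501 ≈ 0.00022285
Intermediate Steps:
W = -12/157 (W = -36/471 = -2*6/157 = -12/157 ≈ -0.076433)
U(L) = 1 + L²
Y = -120/157 (Y = (1 + (-3)²)*(-12/157) = (1 + 9)*(-12/157) = 10*(-12/157) = -120/157 ≈ -0.76433)
1/(((1682 - 1*(-2806)) + 1/(45433 - 15769)) + Y) = 1/(((1682 - 1*(-2806)) + 1/(45433 - 15769)) - 120/157) = 1/(((1682 + 2806) + 1/29664) - 120/157) = 1/((4488 + 1/29664) - 120/157) = 1/(133132033/29664 - 120/157) = 1/(20898169501/4657248) = 4657248/20898169501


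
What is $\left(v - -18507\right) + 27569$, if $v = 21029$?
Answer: $67105$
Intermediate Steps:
$\left(v - -18507\right) + 27569 = \left(21029 - -18507\right) + 27569 = \left(21029 + 18507\right) + 27569 = 39536 + 27569 = 67105$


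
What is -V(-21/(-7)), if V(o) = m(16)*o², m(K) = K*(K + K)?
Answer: -4608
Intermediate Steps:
m(K) = 2*K² (m(K) = K*(2*K) = 2*K²)
V(o) = 512*o² (V(o) = (2*16²)*o² = (2*256)*o² = 512*o²)
-V(-21/(-7)) = -512*(-21/(-7))² = -512*(-21*(-⅐))² = -512*3² = -512*9 = -1*4608 = -4608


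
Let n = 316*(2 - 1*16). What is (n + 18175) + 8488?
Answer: 22239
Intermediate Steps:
n = -4424 (n = 316*(2 - 16) = 316*(-14) = -4424)
(n + 18175) + 8488 = (-4424 + 18175) + 8488 = 13751 + 8488 = 22239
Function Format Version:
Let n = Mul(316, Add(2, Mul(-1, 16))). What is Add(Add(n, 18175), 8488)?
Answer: 22239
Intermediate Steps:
n = -4424 (n = Mul(316, Add(2, -16)) = Mul(316, -14) = -4424)
Add(Add(n, 18175), 8488) = Add(Add(-4424, 18175), 8488) = Add(13751, 8488) = 22239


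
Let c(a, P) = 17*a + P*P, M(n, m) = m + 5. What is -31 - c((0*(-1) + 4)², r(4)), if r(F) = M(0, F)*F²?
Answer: -21039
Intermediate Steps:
M(n, m) = 5 + m
r(F) = F²*(5 + F) (r(F) = (5 + F)*F² = F²*(5 + F))
c(a, P) = P² + 17*a (c(a, P) = 17*a + P² = P² + 17*a)
-31 - c((0*(-1) + 4)², r(4)) = -31 - ((4²*(5 + 4))² + 17*(0*(-1) + 4)²) = -31 - ((16*9)² + 17*(0 + 4)²) = -31 - (144² + 17*4²) = -31 - (20736 + 17*16) = -31 - (20736 + 272) = -31 - 1*21008 = -31 - 21008 = -21039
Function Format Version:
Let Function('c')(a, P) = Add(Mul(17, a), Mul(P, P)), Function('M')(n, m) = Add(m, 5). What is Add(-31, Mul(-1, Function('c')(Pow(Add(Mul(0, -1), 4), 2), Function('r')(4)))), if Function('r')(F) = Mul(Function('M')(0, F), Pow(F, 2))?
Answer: -21039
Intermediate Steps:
Function('M')(n, m) = Add(5, m)
Function('r')(F) = Mul(Pow(F, 2), Add(5, F)) (Function('r')(F) = Mul(Add(5, F), Pow(F, 2)) = Mul(Pow(F, 2), Add(5, F)))
Function('c')(a, P) = Add(Pow(P, 2), Mul(17, a)) (Function('c')(a, P) = Add(Mul(17, a), Pow(P, 2)) = Add(Pow(P, 2), Mul(17, a)))
Add(-31, Mul(-1, Function('c')(Pow(Add(Mul(0, -1), 4), 2), Function('r')(4)))) = Add(-31, Mul(-1, Add(Pow(Mul(Pow(4, 2), Add(5, 4)), 2), Mul(17, Pow(Add(Mul(0, -1), 4), 2))))) = Add(-31, Mul(-1, Add(Pow(Mul(16, 9), 2), Mul(17, Pow(Add(0, 4), 2))))) = Add(-31, Mul(-1, Add(Pow(144, 2), Mul(17, Pow(4, 2))))) = Add(-31, Mul(-1, Add(20736, Mul(17, 16)))) = Add(-31, Mul(-1, Add(20736, 272))) = Add(-31, Mul(-1, 21008)) = Add(-31, -21008) = -21039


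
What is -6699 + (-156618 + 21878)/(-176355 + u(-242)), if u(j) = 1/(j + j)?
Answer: -571733430719/85355821 ≈ -6698.2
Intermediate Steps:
u(j) = 1/(2*j)
-6699 + (-156618 + 21878)/(-176355 + u(-242)) = -6699 + (-156618 + 21878)/(-176355 + (½)/(-242)) = -6699 - 134740/(-176355 + (½)*(-1/242)) = -6699 - 134740/(-176355 - 1/484) = -6699 - 134740/(-85355821/484) = -6699 - 134740*(-484/85355821) = -6699 + 65214160/85355821 = -571733430719/85355821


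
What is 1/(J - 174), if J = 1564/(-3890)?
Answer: -1945/339212 ≈ -0.0057339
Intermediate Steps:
J = -782/1945 (J = 1564*(-1/3890) = -782/1945 ≈ -0.40206)
1/(J - 174) = 1/(-782/1945 - 174) = 1/(-339212/1945) = -1945/339212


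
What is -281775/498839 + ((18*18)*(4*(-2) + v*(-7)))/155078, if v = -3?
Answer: -171884271/319665101 ≈ -0.53770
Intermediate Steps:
-281775/498839 + ((18*18)*(4*(-2) + v*(-7)))/155078 = -281775/498839 + ((18*18)*(4*(-2) - 3*(-7)))/155078 = -281775*1/498839 + (324*(-8 + 21))*(1/155078) = -281775/498839 + (324*13)*(1/155078) = -281775/498839 + 4212*(1/155078) = -281775/498839 + 2106/77539 = -171884271/319665101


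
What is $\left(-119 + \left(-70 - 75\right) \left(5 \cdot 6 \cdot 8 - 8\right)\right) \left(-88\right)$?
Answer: $2970792$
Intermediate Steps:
$\left(-119 + \left(-70 - 75\right) \left(5 \cdot 6 \cdot 8 - 8\right)\right) \left(-88\right) = \left(-119 - 145 \left(5 \cdot 48 - 8\right)\right) \left(-88\right) = \left(-119 - 145 \left(240 - 8\right)\right) \left(-88\right) = \left(-119 - 33640\right) \left(-88\right) = \left(-33759\right) \left(-88\right) = 2970792$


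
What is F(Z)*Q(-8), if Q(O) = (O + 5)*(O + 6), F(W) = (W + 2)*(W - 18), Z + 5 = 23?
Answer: 0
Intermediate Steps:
Z = 18 (Z = -5 + 23 = 18)
F(W) = (-18 + W)*(2 + W) (F(W) = (2 + W)*(-18 + W) = (-18 + W)*(2 + W))
Q(O) = (5 + O)*(6 + O)
F(Z)*Q(-8) = (-36 + 18**2 - 16*18)*(30 + (-8)**2 + 11*(-8)) = (-36 + 324 - 288)*(30 + 64 - 88) = 0*6 = 0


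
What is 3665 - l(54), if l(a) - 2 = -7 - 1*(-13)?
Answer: 3657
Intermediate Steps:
l(a) = 8 (l(a) = 2 + (-7 - 1*(-13)) = 2 + (-7 + 13) = 2 + 6 = 8)
3665 - l(54) = 3665 - 1*8 = 3665 - 8 = 3657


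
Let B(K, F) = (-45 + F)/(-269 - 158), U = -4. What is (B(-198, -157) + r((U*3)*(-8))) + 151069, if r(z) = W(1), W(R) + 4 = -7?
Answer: 64501968/427 ≈ 1.5106e+5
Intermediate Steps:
W(R) = -11 (W(R) = -4 - 7 = -11)
B(K, F) = 45/427 - F/427 (B(K, F) = (-45 + F)/(-427) = (-45 + F)*(-1/427) = 45/427 - F/427)
r(z) = -11
(B(-198, -157) + r((U*3)*(-8))) + 151069 = ((45/427 - 1/427*(-157)) - 11) + 151069 = ((45/427 + 157/427) - 11) + 151069 = (202/427 - 11) + 151069 = -4495/427 + 151069 = 64501968/427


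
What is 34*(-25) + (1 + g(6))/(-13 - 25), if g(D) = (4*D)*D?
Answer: -32445/38 ≈ -853.82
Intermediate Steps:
g(D) = 4*D²
34*(-25) + (1 + g(6))/(-13 - 25) = 34*(-25) + (1 + 4*6²)/(-13 - 25) = -850 + (1 + 4*36)/(-38) = -850 + (1 + 144)*(-1/38) = -850 + 145*(-1/38) = -850 - 145/38 = -32445/38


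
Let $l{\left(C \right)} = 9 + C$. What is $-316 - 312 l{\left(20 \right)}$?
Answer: $-9364$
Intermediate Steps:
$-316 - 312 l{\left(20 \right)} = -316 - 312 \left(9 + 20\right) = -316 - 9048 = -9364$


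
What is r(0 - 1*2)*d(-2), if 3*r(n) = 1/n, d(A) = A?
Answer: ⅓ ≈ 0.33333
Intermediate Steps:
r(n) = 1/(3*n)
r(0 - 1*2)*d(-2) = (1/(3*(0 - 1*2)))*(-2) = (1/(3*(0 - 2)))*(-2) = ((⅓)/(-2))*(-2) = ((⅓)*(-½))*(-2) = -⅙*(-2) = ⅓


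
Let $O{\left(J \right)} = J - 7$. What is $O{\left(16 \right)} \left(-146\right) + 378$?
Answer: $-936$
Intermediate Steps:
$O{\left(J \right)} = -7 + J$ ($O{\left(J \right)} = J - 7 = -7 + J$)
$O{\left(16 \right)} \left(-146\right) + 378 = \left(-7 + 16\right) \left(-146\right) + 378 = 9 \left(-146\right) + 378 = -1314 + 378 = -936$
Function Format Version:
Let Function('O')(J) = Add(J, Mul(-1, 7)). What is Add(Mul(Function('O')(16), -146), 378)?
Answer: -936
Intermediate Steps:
Function('O')(J) = Add(-7, J) (Function('O')(J) = Add(J, -7) = Add(-7, J))
Add(Mul(Function('O')(16), -146), 378) = Add(Mul(Add(-7, 16), -146), 378) = Add(Mul(9, -146), 378) = Add(-1314, 378) = -936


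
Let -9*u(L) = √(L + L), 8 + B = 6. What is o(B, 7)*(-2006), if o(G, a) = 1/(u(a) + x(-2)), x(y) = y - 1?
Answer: 487458/715 - 18054*√14/715 ≈ 587.28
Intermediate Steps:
B = -2 (B = -8 + 6 = -2)
x(y) = -1 + y
u(L) = -√2*√L/9 (u(L) = -√(L + L)/9 = -√2*√L/9)
o(G, a) = 1/(-3 - √2*√a/9) (o(G, a) = 1/(-√2*√a/9 + (-1 - 2)) = 1/(-√2*√a/9 - 3) = 1/(-3 - √2*√a/9))
o(B, 7)*(-2006) = -9/(27 + √2*√7)*(-2006) = -9/(27 + √14)*(-2006) = 18054/(27 + √14)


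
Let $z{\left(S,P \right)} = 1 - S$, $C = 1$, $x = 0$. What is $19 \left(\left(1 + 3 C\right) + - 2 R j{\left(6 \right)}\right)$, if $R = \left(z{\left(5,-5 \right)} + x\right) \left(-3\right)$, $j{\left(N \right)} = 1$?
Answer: $-380$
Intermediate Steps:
$R = 12$ ($R = \left(\left(1 - 5\right) + 0\right) \left(-3\right) = \left(-4 + 0\right) \left(-3\right) = \left(-4\right) \left(-3\right) = 12$)
$19 \left(\left(1 + 3 C\right) + - 2 R j{\left(6 \right)}\right) = 19 \left(\left(1 + 3 \cdot 1\right) + \left(-2\right) 12 \cdot 1\right) = 19 \left(\left(1 + 3\right) - 24\right) = 19 \left(4 - 24\right) = 19 \left(-20\right) = -380$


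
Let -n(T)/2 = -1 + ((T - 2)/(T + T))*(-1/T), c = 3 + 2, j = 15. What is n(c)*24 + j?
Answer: 1647/25 ≈ 65.880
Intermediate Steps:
c = 5
n(T) = 2 + (-2 + T)/T**2 (n(T) = -2*(-1 + ((T - 2)/(T + T))*(-1/T)) = -2*(-1 + ((-2 + T)/((2*T)))*(-1/T)) = -2*(-1 + ((-2 + T)*(1/(2*T)))*(-1/T)) = -2*(-1 + ((-2 + T)/(2*T))*(-1/T)) = -2*(-1 - (-2 + T)/(2*T**2)) = 2 + (-2 + T)/T**2)
n(c)*24 + j = (2 + 1/5 - 2/5**2)*24 + 15 = (2 + 1/5 - 2*1/25)*24 + 15 = (2 + 1/5 - 2/25)*24 + 15 = (53/25)*24 + 15 = 1272/25 + 15 = 1647/25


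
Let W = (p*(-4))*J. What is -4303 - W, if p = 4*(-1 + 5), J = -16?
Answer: -5327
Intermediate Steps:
p = 16 (p = 4*4 = 16)
W = 1024 (W = (16*(-4))*(-16) = -64*(-16) = 1024)
-4303 - W = -4303 - 1*1024 = -4303 - 1024 = -5327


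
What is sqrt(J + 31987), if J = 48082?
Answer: sqrt(80069) ≈ 282.96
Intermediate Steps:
sqrt(J + 31987) = sqrt(48082 + 31987) = sqrt(80069)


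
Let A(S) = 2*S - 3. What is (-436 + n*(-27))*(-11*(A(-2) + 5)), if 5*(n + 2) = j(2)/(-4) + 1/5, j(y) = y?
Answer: -209209/25 ≈ -8368.4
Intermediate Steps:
A(S) = -3 + 2*S
n = -103/50 (n = -2 + (2/(-4) + 1/5)/5 = -2 + (2*(-¼) + 1*(⅕))/5 = -2 + (-½ + ⅕)/5 = -2 + (⅕)*(-3/10) = -2 - 3/50 = -103/50 ≈ -2.0600)
(-436 + n*(-27))*(-11*(A(-2) + 5)) = (-436 - 103/50*(-27))*(-11*((-3 + 2*(-2)) + 5)) = (-436 + 2781/50)*(-11*((-3 - 4) + 5)) = -(-209209)*(-7 + 5)/50 = -(-209209)*(-2)/50 = -19019/50*22 = -209209/25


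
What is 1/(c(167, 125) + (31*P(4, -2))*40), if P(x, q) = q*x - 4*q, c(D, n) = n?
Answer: 1/125 ≈ 0.0080000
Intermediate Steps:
P(x, q) = -4*q + q*x
1/(c(167, 125) + (31*P(4, -2))*40) = 1/(125 + (31*(-2*(-4 + 4)))*40) = 1/(125 + (31*(-2*0))*40) = 1/(125 + (31*0)*40) = 1/(125 + 0*40) = 1/(125 + 0) = 1/125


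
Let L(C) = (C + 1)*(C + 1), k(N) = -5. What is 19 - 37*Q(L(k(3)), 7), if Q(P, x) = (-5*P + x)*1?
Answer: 2720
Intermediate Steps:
L(C) = (1 + C)² (L(C) = (1 + C)*(1 + C) = (1 + C)²)
Q(P, x) = x - 5*P (Q(P, x) = (x - 5*P)*1 = x - 5*P)
19 - 37*Q(L(k(3)), 7) = 19 - 37*(7 - 5*(1 - 5)²) = 19 - 37*(7 - 5*(-4)²) = 19 - 37*(7 - 5*16) = 19 - 37*(7 - 80) = 19 - 37*(-73) = 19 + 2701 = 2720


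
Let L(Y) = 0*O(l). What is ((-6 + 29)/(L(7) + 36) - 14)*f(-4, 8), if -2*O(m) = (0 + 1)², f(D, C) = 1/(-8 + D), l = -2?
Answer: 481/432 ≈ 1.1134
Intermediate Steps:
O(m) = -½ (O(m) = -(0 + 1)²/2 = -½*1² = -½*1 = -½)
L(Y) = 0 (L(Y) = 0*(-½) = 0)
((-6 + 29)/(L(7) + 36) - 14)*f(-4, 8) = ((-6 + 29)/(0 + 36) - 14)/(-8 - 4) = (23/36 - 14)/(-12) = (23*(1/36) - 14)*(-1/12) = (23/36 - 14)*(-1/12) = -481/36*(-1/12) = 481/432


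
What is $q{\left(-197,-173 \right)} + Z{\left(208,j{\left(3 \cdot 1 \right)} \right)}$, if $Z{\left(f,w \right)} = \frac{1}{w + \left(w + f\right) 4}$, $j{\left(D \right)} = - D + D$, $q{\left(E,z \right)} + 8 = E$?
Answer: $- \frac{170559}{832} \approx -205.0$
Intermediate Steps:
$q{\left(E,z \right)} = -8 + E$
$j{\left(D \right)} = 0$
$Z{\left(f,w \right)} = \frac{1}{4 f + 5 w}$ ($Z{\left(f,w \right)} = \frac{1}{w + \left(f + w\right) 4} = \frac{1}{w + \left(4 f + 4 w\right)} = \frac{1}{4 f + 5 w}$)
$q{\left(-197,-173 \right)} + Z{\left(208,j{\left(3 \cdot 1 \right)} \right)} = \left(-8 - 197\right) + \frac{1}{4 \cdot 208 + 5 \cdot 0} = -205 + \frac{1}{832 + 0} = -205 + \frac{1}{832} = - \frac{170559}{832}$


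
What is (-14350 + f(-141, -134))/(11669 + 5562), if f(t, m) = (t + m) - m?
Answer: -14491/17231 ≈ -0.84098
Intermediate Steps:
f(t, m) = t (f(t, m) = (m + t) - m = t)
(-14350 + f(-141, -134))/(11669 + 5562) = (-14350 - 141)/(11669 + 5562) = -14491/17231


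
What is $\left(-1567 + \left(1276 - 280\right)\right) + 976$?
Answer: $405$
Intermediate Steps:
$\left(-1567 + \left(1276 - 280\right)\right) + 976 = \left(-1567 + 996\right) + 976 = -571 + 976 = 405$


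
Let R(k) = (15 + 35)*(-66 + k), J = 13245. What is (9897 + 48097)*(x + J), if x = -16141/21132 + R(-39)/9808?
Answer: 9949322418136703/12953916 ≈ 7.6806e+8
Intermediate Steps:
R(k) = -3300 + 50*k (R(k) = 50*(-66 + k) = -3300 + 50*k)
x = -33656741/25907832 (x = -16141/21132 + (-3300 + 50*(-39))/9808 = -16141*1/21132 + (-3300 - 1950)*(1/9808) = -16141/21132 - 5250*1/9808 = -16141/21132 - 2625/4904 = -33656741/25907832 ≈ -1.2991)
(9897 + 48097)*(x + J) = (9897 + 48097)*(-33656741/25907832 + 13245) = 57994*(343115578099/25907832) = 9949322418136703/12953916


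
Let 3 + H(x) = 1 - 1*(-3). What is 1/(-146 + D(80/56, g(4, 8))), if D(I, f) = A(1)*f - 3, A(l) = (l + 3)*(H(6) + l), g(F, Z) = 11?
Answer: -1/61 ≈ -0.016393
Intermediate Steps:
H(x) = 1 (H(x) = -3 + (1 - 1*(-3)) = -3 + (1 + 3) = -3 + 4 = 1)
A(l) = (1 + l)*(3 + l) (A(l) = (l + 3)*(1 + l) = (3 + l)*(1 + l) = (1 + l)*(3 + l))
D(I, f) = -3 + 8*f (D(I, f) = (3 + 1**2 + 4*1)*f - 3 = (3 + 1 + 4)*f - 3 = 8*f - 3 = -3 + 8*f)
1/(-146 + D(80/56, g(4, 8))) = 1/(-146 + (-3 + 8*11)) = 1/(-146 + (-3 + 88)) = 1/(-146 + 85) = 1/(-61) = -1/61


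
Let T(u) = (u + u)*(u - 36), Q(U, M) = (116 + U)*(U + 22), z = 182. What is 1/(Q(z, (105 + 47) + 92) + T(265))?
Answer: 1/182162 ≈ 5.4896e-6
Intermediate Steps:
Q(U, M) = (22 + U)*(116 + U) (Q(U, M) = (116 + U)*(22 + U) = (22 + U)*(116 + U))
T(u) = 2*u*(-36 + u) (T(u) = (2*u)*(-36 + u) = 2*u*(-36 + u))
1/(Q(z, (105 + 47) + 92) + T(265)) = 1/((2552 + 182² + 138*182) + 2*265*(-36 + 265)) = 1/((2552 + 33124 + 25116) + 2*265*229) = 1/(60792 + 121370) = 1/182162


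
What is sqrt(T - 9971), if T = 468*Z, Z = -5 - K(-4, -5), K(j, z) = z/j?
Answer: 4*I*sqrt(806) ≈ 113.56*I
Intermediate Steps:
Z = -25/4 (Z = -5 - (-5)/(-4) = -5 - (-5)*(-1)/4 = -5 - 1*5/4 = -5 - 5/4 = -25/4 ≈ -6.2500)
T = -2925 (T = 468*(-25/4) = -2925)
sqrt(T - 9971) = sqrt(-2925 - 9971) = sqrt(-12896) = 4*I*sqrt(806)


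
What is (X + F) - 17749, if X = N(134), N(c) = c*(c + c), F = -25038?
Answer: -6875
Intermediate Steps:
N(c) = 2*c² (N(c) = c*(2*c) = 2*c²)
X = 35912 (X = 2*134² = 2*17956 = 35912)
(X + F) - 17749 = (35912 - 25038) - 17749 = 10874 - 17749 = -6875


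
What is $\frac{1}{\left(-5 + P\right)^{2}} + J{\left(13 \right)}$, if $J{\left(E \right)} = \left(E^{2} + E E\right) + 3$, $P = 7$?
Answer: $\frac{1365}{4} \approx 341.25$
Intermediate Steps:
$J{\left(E \right)} = 3 + 2 E^{2}$ ($J{\left(E \right)} = \left(E^{2} + E^{2}\right) + 3 = 2 E^{2} + 3 = 3 + 2 E^{2}$)
$\frac{1}{\left(-5 + P\right)^{2}} + J{\left(13 \right)} = \frac{1}{\left(-5 + 7\right)^{2}} + \left(3 + 2 \cdot 13^{2}\right) = \frac{1}{2^{2}} + \left(3 + 2 \cdot 169\right) = \frac{1}{4} + \left(3 + 338\right) = \frac{1}{4} + 341 = \frac{1365}{4}$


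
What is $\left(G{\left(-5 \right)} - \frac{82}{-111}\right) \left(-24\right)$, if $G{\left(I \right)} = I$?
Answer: $\frac{3784}{37} \approx 102.27$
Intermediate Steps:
$\left(G{\left(-5 \right)} - \frac{82}{-111}\right) \left(-24\right) = \left(-5 - \frac{82}{-111}\right) \left(-24\right) = \left(-5 - - \frac{82}{111}\right) \left(-24\right) = \left(-5 + \frac{82}{111}\right) \left(-24\right) = \left(- \frac{473}{111}\right) \left(-24\right) = \frac{3784}{37}$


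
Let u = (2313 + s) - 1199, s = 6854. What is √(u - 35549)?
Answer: I*√27581 ≈ 166.08*I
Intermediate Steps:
u = 7968 (u = (2313 + 6854) - 1199 = 9167 - 1199 = 7968)
√(u - 35549) = √(7968 - 35549) = √(-27581) = I*√27581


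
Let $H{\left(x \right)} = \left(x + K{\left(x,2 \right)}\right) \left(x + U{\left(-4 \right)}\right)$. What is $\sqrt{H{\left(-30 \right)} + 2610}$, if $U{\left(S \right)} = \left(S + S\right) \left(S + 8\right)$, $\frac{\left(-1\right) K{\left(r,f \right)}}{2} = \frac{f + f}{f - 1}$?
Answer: $\sqrt{4966} \approx 70.47$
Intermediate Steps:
$K{\left(r,f \right)} = - \frac{4 f}{-1 + f}$ ($K{\left(r,f \right)} = - 2 \frac{f + f}{f - 1} = - 2 \frac{2 f}{-1 + f} = - \frac{4 f}{-1 + f}$)
$U{\left(S \right)} = 2 S \left(8 + S\right)$
$H{\left(x \right)} = \left(-32 + x\right) \left(-8 + x\right)$ ($H{\left(x \right)} = \left(x - \frac{8}{-1 + 2}\right) \left(x + 2 \left(-4\right) \left(8 - 4\right)\right) = \left(x - \frac{8}{1}\right) \left(x + 2 \left(-4\right) 4\right) = \left(x - 8 \cdot 1\right) \left(x - 32\right) = \left(x - 8\right) \left(-32 + x\right) = \left(-8 + x\right) \left(-32 + x\right) = \left(-32 + x\right) \left(-8 + x\right)$)
$\sqrt{H{\left(-30 \right)} + 2610} = \sqrt{\left(256 + \left(-30\right)^{2} - -1200\right) + 2610} = \sqrt{\left(256 + 900 + 1200\right) + 2610} = \sqrt{2356 + 2610} = \sqrt{4966}$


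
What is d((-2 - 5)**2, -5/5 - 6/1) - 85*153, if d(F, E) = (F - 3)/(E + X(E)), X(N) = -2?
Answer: -117091/9 ≈ -13010.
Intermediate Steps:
d(F, E) = (-3 + F)/(-2 + E) (d(F, E) = (F - 3)/(E - 2) = (-3 + F)/(-2 + E))
d((-2 - 5)**2, -5/5 - 6/1) - 85*153 = (-3 + (-2 - 5)**2)/(-2 + (-5/5 - 6/1)) - 85*153 = (-3 + (-7)**2)/(-2 + (-5*1/5 - 6*1)) - 13005 = (-3 + 49)/(-2 + (-1 - 6)) - 13005 = 46/(-2 - 7) - 13005 = 46/(-9) - 13005 = -1/9*46 - 13005 = -46/9 - 13005 = -117091/9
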